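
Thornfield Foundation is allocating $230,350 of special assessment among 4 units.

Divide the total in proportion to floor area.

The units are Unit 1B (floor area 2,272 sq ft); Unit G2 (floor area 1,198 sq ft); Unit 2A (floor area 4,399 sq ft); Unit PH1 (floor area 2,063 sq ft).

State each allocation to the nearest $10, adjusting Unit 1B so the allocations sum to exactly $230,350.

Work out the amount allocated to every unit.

Unit 1B: $52,700; Unit G2: $27,780; Unit 2A: $102,020; Unit PH1: $47,850

Total floor area = 9,932.
Pro-rata amounts: Unit 1B 2,272/9,932 × $230,350 = 52,693.84; Unit G2 1,198/9,932 × $230,350 = 27,784.87; Unit 2A 4,399/9,932 × $230,350 = 102,024.73; Unit PH1 2,063/9,932 × $230,350 = 47,846.56.
Rounded to nearest $10: Unit 1B $52,690; Unit G2 $27,780; Unit 2A $102,020; Unit PH1 $47,850. Sum = $230,340.
Difference $230,350 − $230,340 = +$10 applied to Unit 1B: Unit 1B becomes $52,700.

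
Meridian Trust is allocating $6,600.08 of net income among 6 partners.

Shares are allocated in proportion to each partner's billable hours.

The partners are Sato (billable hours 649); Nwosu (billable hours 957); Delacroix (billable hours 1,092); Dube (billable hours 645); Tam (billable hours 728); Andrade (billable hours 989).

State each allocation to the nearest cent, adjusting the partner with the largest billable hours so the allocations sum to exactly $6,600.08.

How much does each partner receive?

Sato: $846.53 · Nwosu: $1,248.28 · Delacroix: $1,424.36 · Dube: $841.31 · Tam: $949.58 · Andrade: $1,290.02

Billable hours total: 649 + 957 + 1,092 + 645 + 728 + 989 = 5,060.
Raw shares: Sato 846.5320; Nwosu 1,248.2760; Delacroix 1,424.3651; Dube 841.3145; Tam 949.5767; Andrade 1,290.0156.
After rounding (cent): Sato $846.53; Nwosu $1,248.28; Delacroix $1,424.37; Dube $841.31; Tam $949.58; Andrade $1,290.02. Sum = $6,600.09.
Difference $6,600.08 − $6,600.09 = −$0.01 applied to largest billable hours (Delacroix): Delacroix becomes $1,424.36.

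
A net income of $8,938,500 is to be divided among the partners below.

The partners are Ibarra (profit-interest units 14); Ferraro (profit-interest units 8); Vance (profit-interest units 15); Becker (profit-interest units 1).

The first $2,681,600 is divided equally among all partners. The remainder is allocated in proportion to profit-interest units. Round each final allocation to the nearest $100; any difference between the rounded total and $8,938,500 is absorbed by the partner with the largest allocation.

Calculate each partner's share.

First tranche $2,681,600 split equally: $670,400 each.
Remainder $6,256,900 by profit-interest units (total 38): Ibarra 2,305,173.68 → $2,305,200; Ferraro 1,317,242.11 → $1,317,200; Vance 2,469,828.95 → $2,469,800; Becker 164,655.26 → $164,700.
Totals: Ibarra $670,400 + $2,305,200 = $2,975,600; Ferraro $670,400 + $1,317,200 = $1,987,600; Vance $670,400 + $2,469,800 = $3,140,200; Becker $670,400 + $164,700 = $835,100.

Ibarra: $2,975,600 · Ferraro: $1,987,600 · Vance: $3,140,200 · Becker: $835,100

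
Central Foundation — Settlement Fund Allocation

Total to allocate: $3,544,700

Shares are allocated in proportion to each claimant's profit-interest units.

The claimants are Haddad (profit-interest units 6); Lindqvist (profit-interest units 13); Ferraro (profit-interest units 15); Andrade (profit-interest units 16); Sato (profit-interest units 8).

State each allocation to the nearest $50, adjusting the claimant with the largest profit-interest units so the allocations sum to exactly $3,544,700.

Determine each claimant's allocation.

Combined profit-interest units = 6 + 13 + 15 + 16 + 8 = 58.
Pro-rata amounts: Haddad 366,693.10; Lindqvist 794,501.72; Ferraro 916,732.76; Andrade 977,848.28; Sato 488,924.14.
At nearest $50: Haddad $366,700; Lindqvist $794,500; Ferraro $916,750; Andrade $977,850; Sato $488,900. Sum = $3,544,700.
Sum already equals the total — no adjustment.

Haddad: $366,700 · Lindqvist: $794,500 · Ferraro: $916,750 · Andrade: $977,850 · Sato: $488,900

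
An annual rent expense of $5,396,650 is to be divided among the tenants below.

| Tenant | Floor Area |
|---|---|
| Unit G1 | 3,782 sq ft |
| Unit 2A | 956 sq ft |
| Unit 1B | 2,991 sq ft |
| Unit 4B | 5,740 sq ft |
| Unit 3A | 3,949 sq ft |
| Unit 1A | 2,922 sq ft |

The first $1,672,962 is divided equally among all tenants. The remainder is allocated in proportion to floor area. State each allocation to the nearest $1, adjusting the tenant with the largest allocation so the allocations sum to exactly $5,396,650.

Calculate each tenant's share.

Unit G1: $971,206; Unit 2A: $453,844; Unit 1B: $826,396; Unit 4B: $1,329,661; Unit 3A: $1,001,779; Unit 1A: $813,764

Equal tier: $1,672,962 ÷ 6 = $278,827 apiece.
Remainder $3,723,688 by floor area (total 20,340): Unit G1 692,378.96 → $692,379; Unit 2A 175,017.00 → $175,017; Unit 1B 547,568.87 → $547,569; Unit 4B 1,050,834.27 → $1,050,834; Unit 3A 722,952.01 → $722,952; Unit 1A 534,936.89 → $534,937.
Totals: Unit G1 $278,827 + $692,379 = $971,206; Unit 2A $278,827 + $175,017 = $453,844; Unit 1B $278,827 + $547,569 = $826,396; Unit 4B $278,827 + $1,050,834 = $1,329,661; Unit 3A $278,827 + $722,952 = $1,001,779; Unit 1A $278,827 + $534,937 = $813,764.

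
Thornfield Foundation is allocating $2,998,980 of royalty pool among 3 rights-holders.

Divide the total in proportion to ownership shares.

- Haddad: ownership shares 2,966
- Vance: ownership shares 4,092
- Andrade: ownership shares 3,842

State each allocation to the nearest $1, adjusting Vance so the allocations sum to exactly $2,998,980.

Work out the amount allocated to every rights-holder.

Ownership shares total: 10,900.
Unrounded shares: Haddad 2,966/10,900 × $2,998,980 = 816,052.72; Vance 4,092/10,900 × $2,998,980 = 1,125,855.61; Andrade 3,842/10,900 × $2,998,980 = 1,057,071.67.
After rounding ($1): Haddad $816,053; Vance $1,125,856; Andrade $1,057,072. Sum = $2,998,981.
Difference $2,998,980 − $2,998,981 = −$1 applied to Vance: Vance becomes $1,125,855.

Haddad: $816,053; Vance: $1,125,855; Andrade: $1,057,072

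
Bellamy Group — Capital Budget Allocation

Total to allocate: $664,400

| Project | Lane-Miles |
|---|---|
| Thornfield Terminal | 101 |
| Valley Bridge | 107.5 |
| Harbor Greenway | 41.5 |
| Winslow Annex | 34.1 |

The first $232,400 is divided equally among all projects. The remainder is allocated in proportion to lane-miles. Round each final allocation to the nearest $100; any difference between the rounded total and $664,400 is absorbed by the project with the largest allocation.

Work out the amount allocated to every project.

Thornfield Terminal: $211,700; Valley Bridge: $221,500; Harbor Greenway: $121,200; Winslow Annex: $110,000

Equal tier: $232,400 ÷ 4 = $58,100 apiece.
Remainder $432,000 by lane-miles (total 284.1): Thornfield Terminal 153,579.73 → $153,600; Valley Bridge 163,463.57 → $163,500; Harbor Greenway 63,104.54 → $63,100; Winslow Annex 51,852.16 → $51,900.
Rounding difference −$100 on remainder applied to Valley Bridge.
Totals: Thornfield Terminal $58,100 + $153,600 = $211,700; Valley Bridge $58,100 + $163,400 = $221,500; Harbor Greenway $58,100 + $63,100 = $121,200; Winslow Annex $58,100 + $51,900 = $110,000.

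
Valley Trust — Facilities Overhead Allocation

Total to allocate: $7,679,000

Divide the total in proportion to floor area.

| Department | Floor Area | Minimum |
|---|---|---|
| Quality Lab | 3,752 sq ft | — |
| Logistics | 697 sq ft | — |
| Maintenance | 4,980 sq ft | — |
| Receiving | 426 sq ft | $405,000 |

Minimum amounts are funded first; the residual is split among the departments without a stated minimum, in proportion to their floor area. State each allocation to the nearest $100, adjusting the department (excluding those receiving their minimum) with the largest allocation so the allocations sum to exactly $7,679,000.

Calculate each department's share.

Quality Lab: $2,894,500 · Logistics: $537,700 · Maintenance: $3,841,800 · Receiving: $405,000

Fund the minimums — Receiving $405,000. Balance $7,274,000.
Balance split over remaining floor area 9,429: Quality Lab 2,894,479.58 → $2,894,500; Logistics 537,700.50 → $537,700; Maintenance 3,841,819.92 → $3,841,800.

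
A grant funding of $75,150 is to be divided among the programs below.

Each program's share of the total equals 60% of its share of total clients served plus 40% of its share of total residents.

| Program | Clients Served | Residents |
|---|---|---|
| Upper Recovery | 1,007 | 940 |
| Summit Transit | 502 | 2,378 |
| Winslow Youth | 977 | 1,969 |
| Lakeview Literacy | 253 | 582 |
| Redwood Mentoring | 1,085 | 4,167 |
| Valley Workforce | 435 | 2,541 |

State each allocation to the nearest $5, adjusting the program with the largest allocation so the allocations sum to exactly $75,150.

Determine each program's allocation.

Clients served total 4,259; residents total 12,577.
Composite weights (60% clients served + 40% residents): Upper Recovery 0.1718; Summit Transit 0.1464; Winslow Youth 0.2003; Lakeview Literacy 0.0542; Redwood Mentoring 0.2854; Valley Workforce 0.1421.
Unrounded shares: Upper Recovery 12,907.77; Summit Transit 10,998.27; Winslow Youth 15,049.55; Lakeview Literacy 4,069.53; Redwood Mentoring 21,446.34; Valley Workforce 10,678.53.
At nearest $5: Upper Recovery $12,910; Summit Transit $11,000; Winslow Youth $15,050; Lakeview Literacy $4,070; Redwood Mentoring $21,445; Valley Workforce $10,680. Sum = $75,155.
Difference $75,150 − $75,155 = −$5 applied to largest allocation (Redwood Mentoring): Redwood Mentoring becomes $21,440.

Upper Recovery: $12,910 | Summit Transit: $11,000 | Winslow Youth: $15,050 | Lakeview Literacy: $4,070 | Redwood Mentoring: $21,440 | Valley Workforce: $10,680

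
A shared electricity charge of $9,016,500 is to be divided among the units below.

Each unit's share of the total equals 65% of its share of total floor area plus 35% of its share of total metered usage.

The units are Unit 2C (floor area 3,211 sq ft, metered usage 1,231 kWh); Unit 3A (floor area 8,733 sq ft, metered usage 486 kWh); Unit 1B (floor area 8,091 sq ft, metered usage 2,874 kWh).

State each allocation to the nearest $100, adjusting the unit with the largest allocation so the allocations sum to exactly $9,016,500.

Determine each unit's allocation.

Totals — floor area 20,035, metered usage 4,591.
Combined weights (65% floor area + 35% metered usage): Unit 2C 0.1980; Unit 3A 0.3204; Unit 1B 0.4816.
Raw shares: Unit 2C 1,785,464.01; Unit 3A 2,888,683.10; Unit 1B 4,342,352.89.
Rounded to nearest $100: Unit 2C $1,785,500; Unit 3A $2,888,700; Unit 1B $4,342,400. Sum = $9,016,600.
Difference $9,016,500 − $9,016,600 = −$100 applied to largest allocation (Unit 1B): Unit 1B becomes $4,342,300.

Unit 2C: $1,785,500; Unit 3A: $2,888,700; Unit 1B: $4,342,300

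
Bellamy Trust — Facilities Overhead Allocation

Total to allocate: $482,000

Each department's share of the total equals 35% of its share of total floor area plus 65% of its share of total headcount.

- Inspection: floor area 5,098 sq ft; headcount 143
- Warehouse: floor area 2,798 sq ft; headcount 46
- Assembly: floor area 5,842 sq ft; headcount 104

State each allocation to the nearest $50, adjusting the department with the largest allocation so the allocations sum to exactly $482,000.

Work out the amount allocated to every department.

Inspection: $215,500 · Warehouse: $83,550 · Assembly: $182,950

Totals — floor area 13,738, headcount 293.
Blended shares (35% floor area + 65% headcount): Inspection 0.4471; Warehouse 0.1733; Assembly 0.3796.
Proportional shares: Inspection 215,509.97; Warehouse 83,545.93; Assembly 182,944.10.
At nearest $50: Inspection $215,500; Warehouse $83,550; Assembly $182,950. Sum = $482,000.
Sum already equals the total — no adjustment.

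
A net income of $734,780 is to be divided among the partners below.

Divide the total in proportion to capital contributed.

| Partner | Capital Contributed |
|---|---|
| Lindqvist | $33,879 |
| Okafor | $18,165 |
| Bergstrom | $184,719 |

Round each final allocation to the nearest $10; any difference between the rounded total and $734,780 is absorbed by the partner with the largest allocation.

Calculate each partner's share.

Combined capital contributed = 236,763.
Pro-rata amounts: Lindqvist 33,879/236,763 × $734,780 = 105,141.48; Okafor 18,165/236,763 × $734,780 = 56,374.01; Bergstrom 184,719/236,763 × $734,780 = 573,264.52.
After rounding ($10): Lindqvist $105,140; Okafor $56,370; Bergstrom $573,260. Sum = $734,770.
Difference $734,780 − $734,770 = +$10 applied to largest allocation (Bergstrom): Bergstrom becomes $573,270.

Lindqvist: $105,140 | Okafor: $56,370 | Bergstrom: $573,270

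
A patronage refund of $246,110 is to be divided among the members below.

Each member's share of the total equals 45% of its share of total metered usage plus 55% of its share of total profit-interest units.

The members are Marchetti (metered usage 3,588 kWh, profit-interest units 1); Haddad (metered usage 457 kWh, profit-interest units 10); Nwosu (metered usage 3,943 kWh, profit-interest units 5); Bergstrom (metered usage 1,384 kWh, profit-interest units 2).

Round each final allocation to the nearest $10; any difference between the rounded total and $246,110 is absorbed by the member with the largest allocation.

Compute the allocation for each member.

Marchetti: $49,920; Haddad: $80,600; Nwosu: $84,200; Bergstrom: $31,390

Totals — metered usage 9,372, profit-interest units 18.
Composite weights (45% metered usage + 55% profit-interest units): Marchetti 0.2028; Haddad 0.3275; Nwosu 0.3421; Bergstrom 0.1276.
Pro-rata amounts: Marchetti 49,919.64; Haddad 80,600.67; Nwosu 84,194.81; Bergstrom 31,394.87.
After rounding ($10): Marchetti $49,920; Haddad $80,600; Nwosu $84,190; Bergstrom $31,390. Sum = $246,100.
Difference $246,110 − $246,100 = +$10 applied to largest allocation (Nwosu): Nwosu becomes $84,200.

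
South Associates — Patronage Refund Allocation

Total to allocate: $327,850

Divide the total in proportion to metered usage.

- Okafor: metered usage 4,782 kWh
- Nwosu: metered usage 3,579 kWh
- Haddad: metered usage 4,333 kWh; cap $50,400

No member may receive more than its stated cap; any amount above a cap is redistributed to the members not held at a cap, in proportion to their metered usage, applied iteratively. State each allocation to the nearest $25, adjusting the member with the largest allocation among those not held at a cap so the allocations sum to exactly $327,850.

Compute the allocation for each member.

Combined metered usage = 12,694.
Pro-rata shares before constraints: Okafor 123,505.49; Nwosu 92,435.41; Haddad 111,909.09.
Held at cap: Haddad ($50,400); residual $277,450 reallocated over remaining metered usage 8,361.
Remaining shares: Okafor 158,685.07 → $158,675; Nwosu 118,764.93 → $118,775.

Okafor: $158,675; Nwosu: $118,775; Haddad: $50,400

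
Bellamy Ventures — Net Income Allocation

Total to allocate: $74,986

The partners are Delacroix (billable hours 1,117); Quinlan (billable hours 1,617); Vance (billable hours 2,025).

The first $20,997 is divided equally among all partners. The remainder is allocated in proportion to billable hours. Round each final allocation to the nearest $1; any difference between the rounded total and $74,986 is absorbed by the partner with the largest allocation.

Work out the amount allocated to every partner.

Delacroix: $19,671; Quinlan: $25,343; Vance: $29,972

$20,997 shared equally gives $6,999 per partner.
Remainder $53,989 by billable hours (total 4,759): Delacroix 12,671.93 → $12,672; Quinlan 18,344.23 → $18,344; Vance 22,972.84 → $22,973.
Totals: Delacroix $6,999 + $12,672 = $19,671; Quinlan $6,999 + $18,344 = $25,343; Vance $6,999 + $22,973 = $29,972.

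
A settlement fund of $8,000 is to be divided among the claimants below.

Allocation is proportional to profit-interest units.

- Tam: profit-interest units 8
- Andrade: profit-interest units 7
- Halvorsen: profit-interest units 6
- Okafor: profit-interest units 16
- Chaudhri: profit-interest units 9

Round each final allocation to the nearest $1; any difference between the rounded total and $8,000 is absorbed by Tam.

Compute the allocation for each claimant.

Tam: $1,392; Andrade: $1,217; Halvorsen: $1,043; Okafor: $2,783; Chaudhri: $1,565

Sum of profit-interest units: 46.
Proportional shares: Tam 8/46 × $8,000 = 1,391.30; Andrade 7/46 × $8,000 = 1,217.39; Halvorsen 6/46 × $8,000 = 1,043.48; Okafor 16/46 × $8,000 = 2,782.61; Chaudhri 9/46 × $8,000 = 1,565.22.
At nearest $1: Tam $1,391; Andrade $1,217; Halvorsen $1,043; Okafor $2,783; Chaudhri $1,565. Sum = $7,999.
Difference $8,000 − $7,999 = +$1 applied to Tam: Tam becomes $1,392.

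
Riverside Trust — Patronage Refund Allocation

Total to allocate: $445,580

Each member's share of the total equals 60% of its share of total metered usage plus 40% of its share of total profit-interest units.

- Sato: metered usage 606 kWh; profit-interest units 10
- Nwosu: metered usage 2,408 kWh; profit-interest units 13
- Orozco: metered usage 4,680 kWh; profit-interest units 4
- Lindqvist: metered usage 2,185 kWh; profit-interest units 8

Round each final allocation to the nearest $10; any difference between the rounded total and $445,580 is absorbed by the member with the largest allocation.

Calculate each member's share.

Sato: $67,320 · Nwosu: $131,370 · Orozco: $147,020 · Lindqvist: $99,870

Metered usage total 9,879; profit-interest units total 35.
Composite weights (60% metered usage + 40% profit-interest units): Sato 0.1511; Nwosu 0.2948; Orozco 0.3300; Lindqvist 0.2241.
Pro-rata amounts: Sato 67,323.15; Nwosu 131,366.36; Orozco 147,020.72; Lindqvist 99,869.77.
At nearest $10: Sato $67,320; Nwosu $131,370; Orozco $147,020; Lindqvist $99,870. Sum = $445,580.
Sum already equals the total — no adjustment.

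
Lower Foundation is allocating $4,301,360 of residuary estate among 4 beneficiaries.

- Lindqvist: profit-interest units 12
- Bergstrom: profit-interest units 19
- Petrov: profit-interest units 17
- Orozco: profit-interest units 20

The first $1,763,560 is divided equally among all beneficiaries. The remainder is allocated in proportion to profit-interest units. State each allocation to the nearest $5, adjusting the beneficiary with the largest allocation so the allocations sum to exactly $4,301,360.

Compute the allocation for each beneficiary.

Lindqvist: $888,735 · Bergstrom: $1,149,980 · Petrov: $1,075,340 · Orozco: $1,187,305

Equal tier: $1,763,560 ÷ 4 = $440,890 apiece.
Remainder $2,537,800 by profit-interest units (total 68): Lindqvist 447,847.06 → $447,845; Bergstrom 709,091.18 → $709,090; Petrov 634,450.00 → $634,450; Orozco 746,411.76 → $746,410.
Rounding difference +$5 on remainder applied to Orozco.
Totals: Lindqvist $440,890 + $447,845 = $888,735; Bergstrom $440,890 + $709,090 = $1,149,980; Petrov $440,890 + $634,450 = $1,075,340; Orozco $440,890 + $746,415 = $1,187,305.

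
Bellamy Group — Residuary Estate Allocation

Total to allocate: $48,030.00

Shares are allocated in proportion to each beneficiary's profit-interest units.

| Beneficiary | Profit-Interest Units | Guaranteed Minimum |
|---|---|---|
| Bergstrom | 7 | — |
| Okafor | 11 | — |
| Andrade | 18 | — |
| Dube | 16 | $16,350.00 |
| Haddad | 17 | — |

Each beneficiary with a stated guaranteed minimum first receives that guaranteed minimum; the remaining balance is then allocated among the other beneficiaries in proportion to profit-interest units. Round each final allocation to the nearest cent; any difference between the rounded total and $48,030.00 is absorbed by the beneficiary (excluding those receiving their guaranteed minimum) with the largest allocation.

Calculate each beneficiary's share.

Minimums first: Dube $16,350.00. Remaining pool $31,680.00.
Remaining pool split over remaining profit-interest units 53: Bergstrom 4,184.1509 → $4,184.15; Okafor 6,575.0943 → $6,575.09; Andrade 10,759.2453 → $10,759.25; Haddad 10,161.5094 → $10,161.51.

Bergstrom: $4,184.15 · Okafor: $6,575.09 · Andrade: $10,759.25 · Dube: $16,350.00 · Haddad: $10,161.51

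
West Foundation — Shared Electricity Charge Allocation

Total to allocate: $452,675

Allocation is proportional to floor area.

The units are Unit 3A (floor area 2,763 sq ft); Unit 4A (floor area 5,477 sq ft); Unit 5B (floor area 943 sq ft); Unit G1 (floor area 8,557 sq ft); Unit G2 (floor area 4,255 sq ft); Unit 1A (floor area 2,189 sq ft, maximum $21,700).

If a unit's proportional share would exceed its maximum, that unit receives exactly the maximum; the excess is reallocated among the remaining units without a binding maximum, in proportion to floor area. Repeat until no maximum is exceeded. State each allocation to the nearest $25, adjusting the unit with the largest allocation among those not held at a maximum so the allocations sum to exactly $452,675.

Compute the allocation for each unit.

Unit 3A: $54,150 | Unit 4A: $107,325 | Unit 5B: $18,475 | Unit G1: $167,650 | Unit G2: $83,375 | Unit 1A: $21,700

Floor area total: 24,184.
Pro-rata shares before constraints: Unit 3A 51,717.71; Unit 4A 102,518.23; Unit 5B 17,651.03; Unit G1 160,169.53; Unit G2 79,644.89; Unit 1A 40,973.60.
Capped: Unit 1A ($21,700); balance $430,975 reallocated over remaining floor area 21,995.
Shares after redistribution: Unit 3A 54,138.85 → $54,150; Unit 4A 107,317.58 → $107,325; Unit 5B 18,477.36 → $18,475; Unit G1 167,667.79 → $167,675; Unit G2 83,373.43 → $83,375.
Rounding difference −$25 applied to Unit G1 → $167,650.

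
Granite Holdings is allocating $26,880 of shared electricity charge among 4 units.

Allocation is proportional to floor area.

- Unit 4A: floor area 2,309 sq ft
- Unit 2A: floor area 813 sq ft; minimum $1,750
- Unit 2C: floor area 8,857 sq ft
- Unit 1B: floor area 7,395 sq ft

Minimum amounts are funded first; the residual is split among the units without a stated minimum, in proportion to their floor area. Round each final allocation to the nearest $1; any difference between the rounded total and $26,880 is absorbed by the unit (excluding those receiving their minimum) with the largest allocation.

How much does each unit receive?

Unit 4A: $3,126 | Unit 2A: $1,750 | Unit 2C: $11,992 | Unit 1B: $10,012

Fund the minimums — Unit 2A $1,750. Remaining pool $25,130.
Remaining pool split over remaining floor area 18,561: Unit 4A 3,126.19 → $3,126; Unit 2C 11,991.62 → $11,992; Unit 1B 10,012.19 → $10,012.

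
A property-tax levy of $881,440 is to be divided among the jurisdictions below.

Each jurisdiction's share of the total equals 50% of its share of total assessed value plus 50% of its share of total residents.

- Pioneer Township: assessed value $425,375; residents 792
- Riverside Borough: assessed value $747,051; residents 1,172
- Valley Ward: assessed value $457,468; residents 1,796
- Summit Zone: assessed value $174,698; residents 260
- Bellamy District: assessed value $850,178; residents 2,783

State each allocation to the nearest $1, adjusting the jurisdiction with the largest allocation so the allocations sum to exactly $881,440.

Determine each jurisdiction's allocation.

Assessed value total 2,654,770; residents total 6,803.
Composite weights (50% assessed value + 50% residents): Pioneer Township 0.1383; Riverside Borough 0.2268; Valley Ward 0.2182; Summit Zone 0.0520; Bellamy District 0.3647.
Unrounded shares: Pioneer Township 121,925.05; Riverside Borough 199,944.29; Valley Ward 192,295.14; Summit Zone 45,845.35; Bellamy District 321,430.17.
Rounded to nearest $1: Pioneer Township $121,925; Riverside Borough $199,944; Valley Ward $192,295; Summit Zone $45,845; Bellamy District $321,430. Sum = $881,439.
Difference $881,440 − $881,439 = +$1 applied to largest allocation (Bellamy District): Bellamy District becomes $321,431.

Pioneer Township: $121,925; Riverside Borough: $199,944; Valley Ward: $192,295; Summit Zone: $45,845; Bellamy District: $321,431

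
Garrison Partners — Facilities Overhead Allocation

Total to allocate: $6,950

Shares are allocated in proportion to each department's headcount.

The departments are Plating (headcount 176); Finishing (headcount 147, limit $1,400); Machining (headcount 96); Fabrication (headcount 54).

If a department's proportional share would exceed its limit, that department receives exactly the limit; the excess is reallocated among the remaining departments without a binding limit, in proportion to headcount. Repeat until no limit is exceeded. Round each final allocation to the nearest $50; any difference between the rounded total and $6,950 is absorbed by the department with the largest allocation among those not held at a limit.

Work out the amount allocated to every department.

Sum of headcount: 473.
Proportional shares (ignoring caps): Plating 2,586.05; Finishing 2,159.94; Machining 1,410.57; Fabrication 793.45.
Capped: Finishing ($1,400); residual $5,550 reallocated over remaining headcount 326.
Shares after redistribution: Plating 2,996.32 → $3,000; Machining 1,634.36 → $1,650; Fabrication 919.33 → $900.

Plating: $3,000; Finishing: $1,400; Machining: $1,650; Fabrication: $900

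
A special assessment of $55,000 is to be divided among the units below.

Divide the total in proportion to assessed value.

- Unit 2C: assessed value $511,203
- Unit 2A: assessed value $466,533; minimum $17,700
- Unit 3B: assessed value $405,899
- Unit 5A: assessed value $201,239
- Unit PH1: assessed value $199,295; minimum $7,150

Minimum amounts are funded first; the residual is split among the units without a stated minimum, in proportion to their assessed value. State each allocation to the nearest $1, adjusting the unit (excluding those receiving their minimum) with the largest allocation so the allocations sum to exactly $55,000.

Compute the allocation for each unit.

Unit 2C: $13,782 | Unit 2A: $17,700 | Unit 3B: $10,943 | Unit 5A: $5,425 | Unit PH1: $7,150

Minimums first: Unit 2A $17,700; Unit PH1 $7,150. Remaining pool $30,150.
Remaining pool split over remaining assessed value 1,118,341: Unit 2C 13,781.82 → $13,782; Unit 3B 10,942.87 → $10,943; Unit 5A 5,425.32 → $5,425.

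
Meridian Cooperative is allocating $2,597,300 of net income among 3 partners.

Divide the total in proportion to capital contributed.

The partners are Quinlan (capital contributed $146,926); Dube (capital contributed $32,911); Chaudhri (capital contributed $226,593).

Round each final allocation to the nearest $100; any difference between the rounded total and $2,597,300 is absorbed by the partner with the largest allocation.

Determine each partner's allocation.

Capital contributed total: 406,430.
Pro-rata amounts: Quinlan 146,926/406,430 × $2,597,300 = 938,933.89; Dube 32,911/406,430 × $2,597,300 = 210,318.48; Chaudhri 226,593/406,430 × $2,597,300 = 1,448,047.63.
Rounded to nearest $100: Quinlan $938,900; Dube $210,300; Chaudhri $1,448,000. Sum = $2,597,200.
Difference $2,597,300 − $2,597,200 = +$100 applied to largest allocation (Chaudhri): Chaudhri becomes $1,448,100.

Quinlan: $938,900 | Dube: $210,300 | Chaudhri: $1,448,100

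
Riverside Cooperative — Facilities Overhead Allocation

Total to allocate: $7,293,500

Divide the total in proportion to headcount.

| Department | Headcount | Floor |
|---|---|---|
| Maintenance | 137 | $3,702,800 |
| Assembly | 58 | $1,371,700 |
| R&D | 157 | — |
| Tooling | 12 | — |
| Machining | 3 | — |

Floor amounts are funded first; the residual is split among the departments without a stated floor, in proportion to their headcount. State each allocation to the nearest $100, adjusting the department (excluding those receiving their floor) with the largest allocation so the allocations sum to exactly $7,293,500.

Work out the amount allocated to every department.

Guaranteed amounts: Maintenance $3,702,800; Assembly $1,371,700. Balance $2,219,000.
Balance split over remaining headcount 172: R&D 2,025,482.56 → $2,025,500; Tooling 154,813.95 → $154,800; Machining 38,703.49 → $38,700.

Maintenance: $3,702,800 | Assembly: $1,371,700 | R&D: $2,025,500 | Tooling: $154,800 | Machining: $38,700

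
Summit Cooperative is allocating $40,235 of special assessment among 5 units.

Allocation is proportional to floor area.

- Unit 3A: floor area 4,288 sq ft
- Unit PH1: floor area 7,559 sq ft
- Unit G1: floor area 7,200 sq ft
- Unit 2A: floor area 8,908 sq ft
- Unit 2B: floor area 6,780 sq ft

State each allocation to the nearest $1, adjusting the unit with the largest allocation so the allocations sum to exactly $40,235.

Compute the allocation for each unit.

Floor area total: 34,735.
Raw shares: Unit 3A 4,288/34,735 × $40,235 = 4,966.97; Unit PH1 7,559/34,735 × $40,235 = 8,755.91; Unit G1 7,200/34,735 × $40,235 = 8,340.06; Unit 2A 8,908/34,735 × $40,235 = 10,318.51; Unit 2B 6,780/34,735 × $40,235 = 7,853.56.
After rounding ($1): Unit 3A $4,967; Unit PH1 $8,756; Unit G1 $8,340; Unit 2A $10,319; Unit 2B $7,854. Sum = $40,236.
Difference $40,235 − $40,236 = −$1 applied to largest allocation (Unit 2A): Unit 2A becomes $10,318.

Unit 3A: $4,967 | Unit PH1: $8,756 | Unit G1: $8,340 | Unit 2A: $10,318 | Unit 2B: $7,854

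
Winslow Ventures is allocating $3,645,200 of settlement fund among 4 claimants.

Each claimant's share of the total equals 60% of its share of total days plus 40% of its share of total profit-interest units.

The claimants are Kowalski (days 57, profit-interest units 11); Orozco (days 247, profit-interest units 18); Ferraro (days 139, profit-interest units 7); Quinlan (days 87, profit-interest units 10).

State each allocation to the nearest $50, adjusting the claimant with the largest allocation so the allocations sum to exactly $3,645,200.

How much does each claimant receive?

Days total 530; profit-interest units total 46.
Blended shares (60% days + 40% profit-interest units): Kowalski 0.1602; Orozco 0.4361; Ferraro 0.2182; Quinlan 0.1854.
Unrounded shares: Kowalski 583,889.87; Orozco 1,589,833.50; Ferraro 795,484.91; Quinlan 675,991.72.
After rounding ($50): Kowalski $583,900; Orozco $1,589,850; Ferraro $795,500; Quinlan $676,000. Sum = $3,645,250.
Difference $3,645,200 − $3,645,250 = −$50 applied to largest allocation (Orozco): Orozco becomes $1,589,800.

Kowalski: $583,900 · Orozco: $1,589,800 · Ferraro: $795,500 · Quinlan: $676,000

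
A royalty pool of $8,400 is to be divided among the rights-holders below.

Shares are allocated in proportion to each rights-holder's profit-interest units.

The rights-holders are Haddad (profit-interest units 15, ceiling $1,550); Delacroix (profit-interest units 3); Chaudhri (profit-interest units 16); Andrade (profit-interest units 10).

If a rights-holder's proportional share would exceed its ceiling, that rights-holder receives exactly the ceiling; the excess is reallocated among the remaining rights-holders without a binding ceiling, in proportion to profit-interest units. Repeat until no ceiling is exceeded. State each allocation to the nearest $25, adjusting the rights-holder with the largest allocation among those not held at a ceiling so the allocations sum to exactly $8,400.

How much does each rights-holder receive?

Combined profit-interest units = 44.
Proportional shares (ignoring caps): Haddad 2,863.64; Delacroix 572.73; Chaudhri 3,054.55; Andrade 1,909.09.
Capped: Haddad ($1,550); balance $6,850 reallocated over remaining profit-interest units 29.
Shares after redistribution: Delacroix 708.62 → $700; Chaudhri 3,779.31 → $3,775; Andrade 2,362.07 → $2,350.
Rounding difference +$25 applied to Chaudhri → $3,800.

Haddad: $1,550 · Delacroix: $700 · Chaudhri: $3,800 · Andrade: $2,350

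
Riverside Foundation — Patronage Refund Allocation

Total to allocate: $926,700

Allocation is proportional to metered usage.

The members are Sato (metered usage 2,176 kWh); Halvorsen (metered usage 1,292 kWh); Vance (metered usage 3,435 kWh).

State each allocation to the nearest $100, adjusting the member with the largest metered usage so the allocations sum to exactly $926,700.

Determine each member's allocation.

Sato: $292,100 | Halvorsen: $173,400 | Vance: $461,200

Total metered usage = 2,176 + 1,292 + 3,435 = 6,903.
Proportional shares: Sato 292,119.25; Halvorsen 173,445.81; Vance 461,134.94.
After rounding ($100): Sato $292,100; Halvorsen $173,400; Vance $461,100. Sum = $926,600.
Difference $926,700 − $926,600 = +$100 applied to largest metered usage (Vance): Vance becomes $461,200.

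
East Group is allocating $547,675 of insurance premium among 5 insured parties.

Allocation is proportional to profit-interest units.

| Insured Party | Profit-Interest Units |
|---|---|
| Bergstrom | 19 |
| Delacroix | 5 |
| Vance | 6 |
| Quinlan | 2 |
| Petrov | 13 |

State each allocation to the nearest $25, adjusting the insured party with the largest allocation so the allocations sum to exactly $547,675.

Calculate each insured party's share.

Sum of profit-interest units: 45.
Unrounded shares: Bergstrom 19/45 × $547,675 = 231,240.56; Delacroix 5/45 × $547,675 = 60,852.78; Vance 6/45 × $547,675 = 73,023.33; Quinlan 2/45 × $547,675 = 24,341.11; Petrov 13/45 × $547,675 = 158,217.22.
After rounding ($25): Bergstrom $231,250; Delacroix $60,850; Vance $73,025; Quinlan $24,350; Petrov $158,225. Sum = $547,700.
Difference $547,675 − $547,700 = −$25 applied to largest allocation (Bergstrom): Bergstrom becomes $231,225.

Bergstrom: $231,225 | Delacroix: $60,850 | Vance: $73,025 | Quinlan: $24,350 | Petrov: $158,225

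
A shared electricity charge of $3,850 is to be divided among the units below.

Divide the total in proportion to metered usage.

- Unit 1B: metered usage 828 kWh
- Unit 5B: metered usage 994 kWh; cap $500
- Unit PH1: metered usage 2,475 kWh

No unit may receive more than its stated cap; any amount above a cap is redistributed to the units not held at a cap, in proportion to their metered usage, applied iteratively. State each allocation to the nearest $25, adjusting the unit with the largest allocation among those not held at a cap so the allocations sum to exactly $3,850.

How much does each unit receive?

Metered usage total: 4,297.
Proportional shares (ignoring caps): Unit 1B 741.87; Unit 5B 890.60; Unit PH1 2,217.54.
Cap binds for Unit 5B ($500); balance $3,350 reallocated over remaining metered usage 3,303.
Remaining shares: Unit 1B 839.78 → $850; Unit PH1 2,510.22 → $2,500.

Unit 1B: $850; Unit 5B: $500; Unit PH1: $2,500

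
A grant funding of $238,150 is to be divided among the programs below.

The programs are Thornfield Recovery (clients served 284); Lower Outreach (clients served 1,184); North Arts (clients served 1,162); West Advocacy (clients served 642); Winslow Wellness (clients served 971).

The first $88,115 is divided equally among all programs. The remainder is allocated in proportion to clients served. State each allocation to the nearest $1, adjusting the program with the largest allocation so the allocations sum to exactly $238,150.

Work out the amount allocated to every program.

Thornfield Recovery: $27,665 · Lower Outreach: $59,490 · North Arts: $58,712 · West Advocacy: $40,325 · Winslow Wellness: $51,958

First tranche $88,115 split equally: $17,623 each.
Remainder $150,035 by clients served (total 4,243): Thornfield Recovery 10,042.41 → $10,042; Lower Outreach 41,866.94 → $41,867; North Arts 41,089.01 → $41,089; West Advocacy 22,701.501 → $22,702; Winslow Wellness 34,335.14 → $34,335.
Totals: Thornfield Recovery $17,623 + $10,042 = $27,665; Lower Outreach $17,623 + $41,867 = $59,490; North Arts $17,623 + $41,089 = $58,712; West Advocacy $17,623 + $22,702 = $40,325; Winslow Wellness $17,623 + $34,335 = $51,958.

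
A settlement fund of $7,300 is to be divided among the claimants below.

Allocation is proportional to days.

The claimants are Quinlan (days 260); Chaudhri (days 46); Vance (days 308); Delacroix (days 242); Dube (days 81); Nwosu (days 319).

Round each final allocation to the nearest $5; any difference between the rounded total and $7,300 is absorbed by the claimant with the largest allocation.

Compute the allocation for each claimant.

Quinlan: $1,510; Chaudhri: $265; Vance: $1,790; Delacroix: $1,405; Dube: $470; Nwosu: $1,860

Days total: 1,256.
Raw shares: Quinlan 260/1,256 × $7,300 = 1,511.15; Chaudhri 46/1,256 × $7,300 = 267.36; Vance 308/1,256 × $7,300 = 1,790.13; Delacroix 242/1,256 × $7,300 = 1,406.53; Dube 81/1,256 × $7,300 = 470.78; Nwosu 319/1,256 × $7,300 = 1,854.06.
At nearest $5: Quinlan $1,510; Chaudhri $265; Vance $1,790; Delacroix $1,405; Dube $470; Nwosu $1,855. Sum = $7,295.
Difference $7,300 − $7,295 = +$5 applied to largest allocation (Nwosu): Nwosu becomes $1,860.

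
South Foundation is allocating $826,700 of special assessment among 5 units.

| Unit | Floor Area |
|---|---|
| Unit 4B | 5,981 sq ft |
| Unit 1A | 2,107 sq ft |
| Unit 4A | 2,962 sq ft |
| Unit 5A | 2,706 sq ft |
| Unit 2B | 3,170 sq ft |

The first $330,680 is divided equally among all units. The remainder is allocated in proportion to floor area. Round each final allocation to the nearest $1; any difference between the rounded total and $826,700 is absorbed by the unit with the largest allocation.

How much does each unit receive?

Unit 4B: $241,410 · Unit 1A: $127,882 · Unit 4A: $152,938 · Unit 5A: $145,436 · Unit 2B: $159,034

First tranche $330,680 split equally: $66,136 each.
Remainder $496,020 by floor area (total 16,926): Unit 4B 175,274.47 → $175,274; Unit 1A 61,746.08 → $61,746; Unit 4A 86,802.03 → $86,802; Unit 5A 79,299.90 → $79,300; Unit 2B 92,897.52 → $92,898.
Totals: Unit 4B $66,136 + $175,274 = $241,410; Unit 1A $66,136 + $61,746 = $127,882; Unit 4A $66,136 + $86,802 = $152,938; Unit 5A $66,136 + $79,300 = $145,436; Unit 2B $66,136 + $92,898 = $159,034.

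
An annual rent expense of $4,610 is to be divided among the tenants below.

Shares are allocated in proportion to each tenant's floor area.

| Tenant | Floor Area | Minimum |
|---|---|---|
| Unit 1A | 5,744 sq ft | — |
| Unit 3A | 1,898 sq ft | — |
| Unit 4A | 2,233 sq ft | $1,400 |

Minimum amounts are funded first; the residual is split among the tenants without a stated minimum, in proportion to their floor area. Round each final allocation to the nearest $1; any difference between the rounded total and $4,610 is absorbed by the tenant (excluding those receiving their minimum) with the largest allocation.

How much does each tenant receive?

Unit 1A: $2,413 | Unit 3A: $797 | Unit 4A: $1,400

Minimums first: Unit 4A $1,400. Residual $3,210.
Residual split over remaining floor area 7,642: Unit 1A 2,412.75 → $2,413; Unit 3A 797.25 → $797.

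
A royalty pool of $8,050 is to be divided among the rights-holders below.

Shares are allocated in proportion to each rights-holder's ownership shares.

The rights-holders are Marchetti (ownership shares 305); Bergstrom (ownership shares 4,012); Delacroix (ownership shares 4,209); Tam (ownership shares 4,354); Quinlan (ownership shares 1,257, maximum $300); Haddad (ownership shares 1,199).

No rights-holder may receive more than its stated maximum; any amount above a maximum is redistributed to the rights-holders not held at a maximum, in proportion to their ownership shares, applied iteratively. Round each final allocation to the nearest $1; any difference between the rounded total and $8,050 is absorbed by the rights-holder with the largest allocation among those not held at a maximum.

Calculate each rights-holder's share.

Total ownership shares = 15,336.
Proportional shares (ignoring caps): Marchetti 160.10; Bergstrom 2,105.93; Delacroix 2,209.34; Tam 2,285.45; Quinlan 659.81; Haddad 629.37.
Held at cap: Quinlan ($300); balance $7,750 reallocated over remaining ownership shares 14,079.
Redistributed shares: Marchetti 167.89 → $168; Bergstrom 2,208.47 → $2,208; Delacroix 2,316.91 → $2,317; Tam 2,396.73 → $2,397; Haddad 660.01 → $660.

Marchetti: $168 · Bergstrom: $2,208 · Delacroix: $2,317 · Tam: $2,397 · Quinlan: $300 · Haddad: $660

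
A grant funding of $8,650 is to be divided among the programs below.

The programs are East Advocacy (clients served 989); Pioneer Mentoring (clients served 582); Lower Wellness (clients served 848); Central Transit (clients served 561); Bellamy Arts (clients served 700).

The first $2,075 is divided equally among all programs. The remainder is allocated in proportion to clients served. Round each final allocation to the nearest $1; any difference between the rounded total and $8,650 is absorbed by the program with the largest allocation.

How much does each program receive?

East Advocacy: $2,182; Pioneer Mentoring: $1,455; Lower Wellness: $1,930; Central Transit: $1,417; Bellamy Arts: $1,666

First tranche $2,075 split equally: $415 each.
Remainder $6,575 by clients served (total 3,680): East Advocacy 1,767.03 → $1,767; Pioneer Mentoring 1,039.85 → $1,040; Lower Wellness 1,515.11 → $1,515; Central Transit 1,002.33 → $1,002; Bellamy Arts 1,250.68 → $1,251.
Totals: East Advocacy $415 + $1,767 = $2,182; Pioneer Mentoring $415 + $1,040 = $1,455; Lower Wellness $415 + $1,515 = $1,930; Central Transit $415 + $1,002 = $1,417; Bellamy Arts $415 + $1,251 = $1,666.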